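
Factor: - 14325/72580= -2^( - 2)*3^1*5^1*19^( - 1 ) = -15/76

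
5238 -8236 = -2998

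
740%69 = 50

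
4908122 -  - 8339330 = 13247452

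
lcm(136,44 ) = 1496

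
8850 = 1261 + 7589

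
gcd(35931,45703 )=7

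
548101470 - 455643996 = 92457474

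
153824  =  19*8096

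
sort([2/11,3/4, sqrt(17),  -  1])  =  [-1,2/11,3/4, sqrt( 17) ]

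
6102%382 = 372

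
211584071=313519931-101935860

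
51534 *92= 4741128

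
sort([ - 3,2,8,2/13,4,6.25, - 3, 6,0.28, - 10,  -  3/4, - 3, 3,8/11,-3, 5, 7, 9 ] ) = [ - 10 ,-3,-3, - 3,-3 , - 3/4,2/13,0.28, 8/11,2,3, 4,5,6,6.25,7, 8 , 9]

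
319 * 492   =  156948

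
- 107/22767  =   -1 + 22660/22767 = - 0.00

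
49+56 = 105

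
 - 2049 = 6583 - 8632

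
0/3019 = 0=0.00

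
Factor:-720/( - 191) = 2^4*3^2*5^1*191^ (-1 ) 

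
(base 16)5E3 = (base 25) 2a7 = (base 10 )1507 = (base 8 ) 2743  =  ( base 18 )4BD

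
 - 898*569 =-510962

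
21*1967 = 41307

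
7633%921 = 265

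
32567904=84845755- 52277851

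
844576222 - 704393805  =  140182417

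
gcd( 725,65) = 5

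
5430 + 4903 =10333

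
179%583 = 179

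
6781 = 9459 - 2678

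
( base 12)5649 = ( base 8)22531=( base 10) 9561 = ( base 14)36AD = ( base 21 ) 10e6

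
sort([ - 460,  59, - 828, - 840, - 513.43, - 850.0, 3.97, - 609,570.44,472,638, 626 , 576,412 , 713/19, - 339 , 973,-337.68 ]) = [ - 850.0, - 840, -828, - 609, - 513.43,-460, - 339, - 337.68,3.97,713/19, 59,412,472, 570.44,576,626, 638,973]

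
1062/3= 354 = 354.00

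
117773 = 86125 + 31648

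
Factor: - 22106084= - 2^2*7^1*11^1 * 13^1*5521^1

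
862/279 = 862/279 = 3.09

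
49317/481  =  102 + 255/481=102.53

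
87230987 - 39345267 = 47885720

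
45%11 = 1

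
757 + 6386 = 7143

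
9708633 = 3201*3033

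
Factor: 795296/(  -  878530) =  - 397648/439265=- 2^4 * 5^( -1)* 29^1*857^1*87853^ (  -  1) 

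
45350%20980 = 3390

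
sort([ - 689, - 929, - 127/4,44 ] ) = [  -  929, - 689, - 127/4, 44]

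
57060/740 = 2853/37 = 77.11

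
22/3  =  22/3  =  7.33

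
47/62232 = 47/62232 = 0.00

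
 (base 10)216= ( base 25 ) 8g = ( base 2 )11011000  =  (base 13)138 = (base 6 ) 1000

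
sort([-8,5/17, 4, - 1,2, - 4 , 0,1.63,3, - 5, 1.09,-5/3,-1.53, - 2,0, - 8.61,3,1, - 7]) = [ - 8.61,-8, - 7,-5, - 4, - 2, - 5/3, - 1.53,-1,0,0 , 5/17,1,1.09,1.63,2,  3,3,4]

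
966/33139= 966/33139= 0.03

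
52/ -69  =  -52/69 = -0.75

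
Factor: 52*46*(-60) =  - 2^5 * 3^1*  5^1*13^1*23^1 = -143520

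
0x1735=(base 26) 8kd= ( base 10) 5941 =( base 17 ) 1398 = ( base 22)c61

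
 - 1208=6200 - 7408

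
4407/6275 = 4407/6275 =0.70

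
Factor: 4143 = 3^1*1381^1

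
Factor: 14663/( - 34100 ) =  - 2^( - 2) * 5^( -2)  *43^1= - 43/100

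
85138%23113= 15799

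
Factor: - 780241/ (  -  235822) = 2^( - 1)*7^1*11^1*10133^1*117911^(-1)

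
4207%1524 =1159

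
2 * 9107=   18214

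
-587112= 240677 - 827789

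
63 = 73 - 10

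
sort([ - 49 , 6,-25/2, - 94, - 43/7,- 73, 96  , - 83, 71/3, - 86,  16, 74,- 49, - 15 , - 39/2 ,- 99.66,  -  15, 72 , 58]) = [ - 99.66, - 94, - 86, - 83,  -  73,- 49,  -  49, - 39/2, - 15, - 15, - 25/2,-43/7,  6,16 , 71/3,  58, 72, 74,96 ] 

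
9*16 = 144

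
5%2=1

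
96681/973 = 96681/973 = 99.36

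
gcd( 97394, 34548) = 2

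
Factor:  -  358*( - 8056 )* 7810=2^5 * 5^1*11^1 * 19^1*53^1*71^1*179^1=22524414880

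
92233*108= 9961164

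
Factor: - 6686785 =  - 5^1 * 7^4*557^1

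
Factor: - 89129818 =  -  2^1*29^1*37^1*41^1*1013^1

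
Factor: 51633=3^2*5737^1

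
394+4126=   4520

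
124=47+77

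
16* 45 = 720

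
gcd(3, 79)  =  1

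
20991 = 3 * 6997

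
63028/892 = 15757/223 = 70.66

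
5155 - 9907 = -4752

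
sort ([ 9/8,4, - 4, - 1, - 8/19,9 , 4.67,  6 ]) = [ - 4, - 1, - 8/19 , 9/8,4,4.67 , 6,9 ] 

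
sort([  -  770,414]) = [ - 770,414]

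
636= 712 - 76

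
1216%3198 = 1216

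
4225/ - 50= - 85 + 1/2 = - 84.50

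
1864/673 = 2+518/673  =  2.77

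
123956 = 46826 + 77130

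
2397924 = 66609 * 36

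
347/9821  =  347/9821 = 0.04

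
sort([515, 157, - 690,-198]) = [ - 690, - 198 , 157,515 ]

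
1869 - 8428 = -6559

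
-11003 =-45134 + 34131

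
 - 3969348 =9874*( - 402)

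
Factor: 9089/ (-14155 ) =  - 61/95 = -5^( - 1 )*19^( -1 )* 61^1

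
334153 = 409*817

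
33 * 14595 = 481635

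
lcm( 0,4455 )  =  0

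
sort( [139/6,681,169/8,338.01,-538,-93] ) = [-538, - 93,169/8,139/6,338.01,681] 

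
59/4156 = 59/4156  =  0.01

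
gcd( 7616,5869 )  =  1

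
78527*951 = 74679177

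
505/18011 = 505/18011 = 0.03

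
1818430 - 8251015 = - 6432585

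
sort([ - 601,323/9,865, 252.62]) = [-601,323/9,252.62,865 ] 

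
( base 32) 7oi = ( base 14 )2c82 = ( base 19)130c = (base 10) 7954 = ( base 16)1F12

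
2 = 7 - 5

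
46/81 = 46/81 = 0.57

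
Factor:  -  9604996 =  -2^2*43^1*55843^1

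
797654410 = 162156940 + 635497470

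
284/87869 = 284/87869= 0.00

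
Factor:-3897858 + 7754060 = 3856202 = 2^1 * 7^2*19^2*109^1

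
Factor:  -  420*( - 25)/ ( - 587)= - 2^2*3^1*5^3*7^1*587^ ( - 1 ) = -  10500/587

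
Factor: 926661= 3^1 * 308887^1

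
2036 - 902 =1134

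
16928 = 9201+7727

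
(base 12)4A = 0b111010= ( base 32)1Q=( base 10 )58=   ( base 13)46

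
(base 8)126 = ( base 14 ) 62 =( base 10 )86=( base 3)10012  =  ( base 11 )79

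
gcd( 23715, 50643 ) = 153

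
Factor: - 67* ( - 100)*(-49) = - 2^2*5^2*7^2*67^1 = - 328300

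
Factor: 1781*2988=5321628 = 2^2*3^2 * 13^1*83^1*137^1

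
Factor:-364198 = - 2^1*182099^1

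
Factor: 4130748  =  2^2*3^2*114743^1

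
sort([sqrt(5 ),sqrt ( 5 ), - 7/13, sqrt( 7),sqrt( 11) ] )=[ - 7/13,sqrt( 5),sqrt( 5), sqrt( 7 ),  sqrt ( 11)]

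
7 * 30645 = 214515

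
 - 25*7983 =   -  199575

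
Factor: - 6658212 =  - 2^2*3^1*11^1 * 50441^1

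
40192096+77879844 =118071940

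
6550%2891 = 768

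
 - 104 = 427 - 531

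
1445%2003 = 1445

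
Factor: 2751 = 3^1*7^1*131^1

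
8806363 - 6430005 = 2376358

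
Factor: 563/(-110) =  - 2^ ( - 1) * 5^ ( - 1 ) * 11^( - 1)*563^1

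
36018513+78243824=114262337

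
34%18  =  16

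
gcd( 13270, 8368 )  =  2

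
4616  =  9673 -5057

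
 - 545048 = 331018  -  876066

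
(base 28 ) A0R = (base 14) 2C1D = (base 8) 17273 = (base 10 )7867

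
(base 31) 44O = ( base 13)1a81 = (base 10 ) 3992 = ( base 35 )392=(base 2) 111110011000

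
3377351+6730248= 10107599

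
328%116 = 96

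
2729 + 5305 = 8034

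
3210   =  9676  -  6466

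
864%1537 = 864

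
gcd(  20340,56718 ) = 18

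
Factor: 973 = 7^1*139^1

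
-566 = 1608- 2174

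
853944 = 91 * 9384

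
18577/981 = 18577/981 = 18.94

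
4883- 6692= -1809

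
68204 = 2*34102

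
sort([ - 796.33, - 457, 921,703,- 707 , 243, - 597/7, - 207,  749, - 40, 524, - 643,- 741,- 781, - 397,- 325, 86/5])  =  [ - 796.33,- 781, - 741,-707,  -  643, - 457, - 397,- 325 ,-207, - 597/7, - 40, 86/5, 243, 524,703,749,921] 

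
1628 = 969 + 659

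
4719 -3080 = 1639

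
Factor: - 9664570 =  - 2^1*5^1*881^1*1097^1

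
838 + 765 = 1603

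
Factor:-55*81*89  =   - 396495=- 3^4*  5^1*11^1*89^1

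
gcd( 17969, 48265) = 7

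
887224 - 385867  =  501357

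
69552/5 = 69552/5 = 13910.40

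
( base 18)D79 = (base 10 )4347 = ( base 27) 5q0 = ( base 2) 1000011111011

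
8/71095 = 8/71095 = 0.00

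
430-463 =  - 33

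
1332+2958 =4290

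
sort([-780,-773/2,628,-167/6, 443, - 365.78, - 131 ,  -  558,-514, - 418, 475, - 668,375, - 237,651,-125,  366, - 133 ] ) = [ - 780, - 668, - 558, - 514, - 418, - 773/2,-365.78, - 237 , - 133, - 131,-125 , - 167/6,366,  375,443, 475 , 628,  651]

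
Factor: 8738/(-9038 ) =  - 17^1*257^1*4519^(-1) = - 4369/4519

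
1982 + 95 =2077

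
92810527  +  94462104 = 187272631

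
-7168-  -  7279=111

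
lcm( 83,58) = 4814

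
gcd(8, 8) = 8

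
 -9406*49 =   -  460894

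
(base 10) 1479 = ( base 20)3dj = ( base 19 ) 41g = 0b10111000111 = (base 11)1125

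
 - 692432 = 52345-744777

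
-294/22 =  -147/11 = - 13.36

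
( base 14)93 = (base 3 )11210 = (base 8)201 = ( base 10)129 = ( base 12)A9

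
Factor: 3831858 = 2^1*3^2 * 212881^1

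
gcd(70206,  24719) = 1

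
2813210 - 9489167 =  - 6675957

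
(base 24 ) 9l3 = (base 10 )5691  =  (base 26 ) 8an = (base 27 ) 7LL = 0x163b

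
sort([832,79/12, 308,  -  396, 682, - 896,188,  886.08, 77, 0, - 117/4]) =[ - 896,-396, - 117/4, 0, 79/12,  77,188, 308,682, 832,  886.08 ]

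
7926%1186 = 810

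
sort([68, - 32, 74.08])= [ - 32 , 68,74.08] 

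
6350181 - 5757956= 592225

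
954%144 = 90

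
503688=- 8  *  ( - 62961)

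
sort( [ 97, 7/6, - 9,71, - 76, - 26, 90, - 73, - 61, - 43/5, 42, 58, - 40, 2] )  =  [  -  76, - 73, - 61,  -  40, - 26, - 9, - 43/5, 7/6, 2,42, 58 , 71 , 90 , 97]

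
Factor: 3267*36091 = 3^3*11^3*17^1*193^1 = 117909297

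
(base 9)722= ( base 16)24B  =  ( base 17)209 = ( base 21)16k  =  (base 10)587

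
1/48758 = 1/48758 = 0.00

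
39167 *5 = 195835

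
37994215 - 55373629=- 17379414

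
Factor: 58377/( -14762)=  - 2^( - 1)*3^1 * 11^( - 1)*29^1= - 87/22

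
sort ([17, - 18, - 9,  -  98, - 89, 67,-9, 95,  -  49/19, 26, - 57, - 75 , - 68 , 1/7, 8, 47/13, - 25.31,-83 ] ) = [ - 98,- 89 , - 83, -75, - 68 ,-57,  -  25.31, - 18, - 9 , - 9, - 49/19, 1/7, 47/13,  8,17, 26, 67,95 ]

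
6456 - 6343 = 113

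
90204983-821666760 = - 731461777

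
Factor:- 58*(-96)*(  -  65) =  - 2^6*3^1*5^1*13^1* 29^1 = - 361920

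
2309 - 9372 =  - 7063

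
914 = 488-  -  426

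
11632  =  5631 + 6001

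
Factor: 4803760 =2^4 * 5^1*13^1*31^1*149^1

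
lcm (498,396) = 32868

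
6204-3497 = 2707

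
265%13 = 5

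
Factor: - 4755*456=- 2^3*  3^2*5^1*19^1*317^1 = -2168280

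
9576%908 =496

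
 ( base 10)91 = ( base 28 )37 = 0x5B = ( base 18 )51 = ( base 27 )3A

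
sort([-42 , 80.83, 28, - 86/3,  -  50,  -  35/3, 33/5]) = [ - 50, - 42, - 86/3, - 35/3, 33/5, 28, 80.83]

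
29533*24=708792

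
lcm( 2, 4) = 4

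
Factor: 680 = 2^3*5^1 * 17^1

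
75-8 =67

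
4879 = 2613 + 2266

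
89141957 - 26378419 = 62763538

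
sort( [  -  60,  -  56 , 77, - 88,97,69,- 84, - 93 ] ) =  [  -  93, - 88, - 84,  -  60,  -  56, 69,  77 , 97 ] 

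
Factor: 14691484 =2^2*19^1*61^1*3169^1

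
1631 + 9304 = 10935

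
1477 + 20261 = 21738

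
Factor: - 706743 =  - 3^2*19^1*4133^1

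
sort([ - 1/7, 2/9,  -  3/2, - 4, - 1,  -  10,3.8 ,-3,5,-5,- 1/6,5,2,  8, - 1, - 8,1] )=[-10,- 8, - 5,-4,-3,  -  3/2,-1, - 1, - 1/6, - 1/7, 2/9,1, 2, 3.8, 5, 5,8]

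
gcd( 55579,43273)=1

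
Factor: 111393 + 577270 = 688663 = 29^1 * 23747^1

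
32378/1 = 32378 = 32378.00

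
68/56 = 17/14 = 1.21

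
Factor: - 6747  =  -3^1*13^1*173^1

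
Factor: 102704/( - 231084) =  - 2^2*3^( - 2)= - 4/9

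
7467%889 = 355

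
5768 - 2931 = 2837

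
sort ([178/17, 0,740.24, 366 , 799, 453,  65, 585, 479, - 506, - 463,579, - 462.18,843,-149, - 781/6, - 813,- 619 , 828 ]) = [ - 813, - 619, - 506, - 463, - 462.18, - 149, - 781/6,0,178/17,65, 366,453,479, 579,585, 740.24, 799, 828,843]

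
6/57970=3/28985 = 0.00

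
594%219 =156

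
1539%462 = 153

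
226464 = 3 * 75488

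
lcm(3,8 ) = 24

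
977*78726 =76915302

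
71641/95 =71641/95 =754.12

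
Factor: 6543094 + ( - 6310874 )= 2^2*5^1*17^1*683^1 = 232220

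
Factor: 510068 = 2^2*  13^1*17^1*  577^1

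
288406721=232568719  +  55838002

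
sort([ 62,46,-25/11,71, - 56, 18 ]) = [ - 56, - 25/11,18, 46,62,71 ]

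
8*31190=249520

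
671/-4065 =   -  671/4065 = - 0.17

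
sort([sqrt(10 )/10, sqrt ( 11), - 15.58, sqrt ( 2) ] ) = [ - 15.58,sqrt( 10 )/10, sqrt(2 ),sqrt( 11 ) ] 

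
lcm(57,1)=57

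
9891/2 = 9891/2 = 4945.50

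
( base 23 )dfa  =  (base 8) 16100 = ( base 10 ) 7232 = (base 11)5485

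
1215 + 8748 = 9963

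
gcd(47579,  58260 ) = 971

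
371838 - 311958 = 59880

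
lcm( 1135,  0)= 0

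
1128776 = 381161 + 747615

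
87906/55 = 87906/55 =1598.29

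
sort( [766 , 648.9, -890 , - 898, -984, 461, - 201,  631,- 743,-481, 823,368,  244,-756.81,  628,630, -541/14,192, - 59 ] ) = [ -984,-898, - 890, - 756.81,-743,-481,-201, - 59,-541/14,192, 244,  368, 461, 628, 630, 631, 648.9 , 766,823 ] 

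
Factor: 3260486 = 2^1 * 1630243^1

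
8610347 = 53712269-45101922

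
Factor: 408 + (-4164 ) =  - 2^2*3^1*313^1 = -3756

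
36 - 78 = -42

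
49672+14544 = 64216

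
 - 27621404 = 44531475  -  72152879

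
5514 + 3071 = 8585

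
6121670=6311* 970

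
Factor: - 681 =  - 3^1*227^1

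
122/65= 1 + 57/65 = 1.88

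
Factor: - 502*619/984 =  - 2^(  -  2 )*3^( - 1) * 41^( - 1)*251^1*619^1= - 155369/492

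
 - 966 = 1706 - 2672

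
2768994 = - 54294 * (-51 )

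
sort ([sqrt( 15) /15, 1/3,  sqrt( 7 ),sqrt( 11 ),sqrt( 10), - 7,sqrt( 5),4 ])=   [-7,sqrt( 15) /15,1/3,sqrt( 5 ), sqrt (7 ),sqrt(10 ) , sqrt( 11), 4] 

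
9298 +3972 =13270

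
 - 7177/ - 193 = 37+36/193 = 37.19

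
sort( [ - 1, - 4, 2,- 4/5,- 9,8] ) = [ - 9,-4,- 1,  -  4/5,2,8]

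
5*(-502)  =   - 2510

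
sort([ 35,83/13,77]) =[83/13,35,77 ]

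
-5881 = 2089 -7970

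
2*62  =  124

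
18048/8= 2256 = 2256.00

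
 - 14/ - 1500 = 7/750=0.01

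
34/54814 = 17/27407 = 0.00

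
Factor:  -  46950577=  -19^2*130057^1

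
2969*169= 501761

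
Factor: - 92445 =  - 3^1* 5^1*6163^1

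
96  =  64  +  32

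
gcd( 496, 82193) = 1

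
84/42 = 2 = 2.00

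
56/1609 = 56/1609 = 0.03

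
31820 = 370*86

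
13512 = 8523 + 4989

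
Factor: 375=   3^1 * 5^3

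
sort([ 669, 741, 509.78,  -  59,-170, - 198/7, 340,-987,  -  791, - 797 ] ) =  [ - 987, - 797, - 791, - 170,  -  59 ,-198/7, 340, 509.78,669, 741] 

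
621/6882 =207/2294 = 0.09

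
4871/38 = 128 + 7/38 = 128.18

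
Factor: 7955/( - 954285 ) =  - 1591/190857 = - 3^( - 1) * 37^1*43^1 * 113^( - 1 )*563^ (-1 ) 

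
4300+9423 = 13723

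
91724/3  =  91724/3 = 30574.67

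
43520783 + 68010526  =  111531309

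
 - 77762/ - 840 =92 + 241/420  =  92.57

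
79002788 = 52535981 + 26466807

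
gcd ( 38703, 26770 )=1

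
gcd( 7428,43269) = 3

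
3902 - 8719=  - 4817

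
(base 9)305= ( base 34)7A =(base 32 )7o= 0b11111000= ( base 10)248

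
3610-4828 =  - 1218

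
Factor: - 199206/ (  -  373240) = 459/860 = 2^(  -  2)*3^3*5^(  -  1)*17^1*43^( - 1) 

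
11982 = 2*5991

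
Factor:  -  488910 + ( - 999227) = - 7^1*19^1*67^1*167^1 = - 1488137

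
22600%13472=9128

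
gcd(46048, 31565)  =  1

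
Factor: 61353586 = 2^1*7^2*107^1*5851^1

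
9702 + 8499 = 18201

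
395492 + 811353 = 1206845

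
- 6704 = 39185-45889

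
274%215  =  59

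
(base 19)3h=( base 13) 59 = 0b1001010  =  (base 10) 74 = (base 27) 2K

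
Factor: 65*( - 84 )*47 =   -  256620 = - 2^2*3^1*5^1 *7^1*13^1 * 47^1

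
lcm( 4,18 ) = 36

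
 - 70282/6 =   -  35141/3 =- 11713.67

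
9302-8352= 950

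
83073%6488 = 5217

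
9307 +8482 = 17789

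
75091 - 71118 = 3973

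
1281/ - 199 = - 1281/199 = - 6.44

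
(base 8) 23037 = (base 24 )GMF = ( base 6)113103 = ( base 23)IA7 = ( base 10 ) 9759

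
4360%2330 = 2030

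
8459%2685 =404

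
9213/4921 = 249/133 = 1.87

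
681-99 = 582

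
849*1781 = 1512069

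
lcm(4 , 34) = 68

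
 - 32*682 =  - 21824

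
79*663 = 52377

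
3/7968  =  1/2656  =  0.00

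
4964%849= 719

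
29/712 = 29/712 = 0.04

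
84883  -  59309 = 25574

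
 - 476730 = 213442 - 690172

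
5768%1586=1010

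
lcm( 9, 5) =45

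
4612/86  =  53+ 27/43  =  53.63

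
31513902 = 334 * 94353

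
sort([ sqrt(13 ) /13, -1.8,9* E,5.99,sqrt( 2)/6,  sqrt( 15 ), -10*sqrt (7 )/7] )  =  [ - 10 * sqrt( 7 )/7,  -  1.8,sqrt (2 )/6,sqrt(13 ) /13,sqrt(15), 5.99, 9 * E ]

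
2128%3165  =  2128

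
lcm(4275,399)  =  29925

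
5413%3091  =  2322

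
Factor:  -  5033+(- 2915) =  - 7948 = -2^2*1987^1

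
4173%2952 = 1221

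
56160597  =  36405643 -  - 19754954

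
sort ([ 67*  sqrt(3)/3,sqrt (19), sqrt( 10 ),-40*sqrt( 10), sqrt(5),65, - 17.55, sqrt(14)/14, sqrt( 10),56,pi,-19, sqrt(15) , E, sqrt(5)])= [  -  40*sqrt( 10),-19, - 17.55,sqrt( 14)/14,sqrt(5), sqrt (5), E, pi, sqrt( 10),sqrt(10),sqrt( 15), sqrt (19 ),67*sqrt ( 3)/3, 56, 65] 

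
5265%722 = 211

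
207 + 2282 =2489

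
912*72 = 65664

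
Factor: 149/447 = 1/3 = 3^( - 1 )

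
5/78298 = 5/78298 = 0.00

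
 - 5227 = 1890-7117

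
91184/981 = 91184/981 = 92.95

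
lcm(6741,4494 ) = 13482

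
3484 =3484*1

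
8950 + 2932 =11882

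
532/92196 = 133/23049 = 0.01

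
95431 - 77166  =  18265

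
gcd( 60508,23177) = 7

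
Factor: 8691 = 3^1*2897^1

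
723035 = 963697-240662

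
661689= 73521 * 9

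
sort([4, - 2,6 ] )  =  [ - 2, 4,6] 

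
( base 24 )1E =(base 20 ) 1I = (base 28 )1a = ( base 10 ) 38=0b100110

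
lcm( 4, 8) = 8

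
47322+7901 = 55223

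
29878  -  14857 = 15021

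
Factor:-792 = - 2^3*3^2*11^1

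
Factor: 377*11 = 4147 = 11^1*13^1*29^1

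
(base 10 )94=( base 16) 5E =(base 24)3m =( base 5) 334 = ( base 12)7A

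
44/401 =44/401 = 0.11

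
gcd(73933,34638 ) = 1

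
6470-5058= 1412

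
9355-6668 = 2687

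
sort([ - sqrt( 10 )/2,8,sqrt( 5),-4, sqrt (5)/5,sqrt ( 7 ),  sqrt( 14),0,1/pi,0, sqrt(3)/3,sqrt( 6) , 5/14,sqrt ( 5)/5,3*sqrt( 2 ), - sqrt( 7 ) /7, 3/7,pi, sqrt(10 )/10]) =[ - 4, - sqrt( 10)/2, - sqrt ( 7)/7,0,0,sqrt( 10)/10 , 1/pi, 5/14, 3/7, sqrt (5 )/5,sqrt(5) /5, sqrt (3)/3, sqrt(5),sqrt(6 ),sqrt(7), pi,sqrt ( 14), 3*sqrt (2 ), 8 ]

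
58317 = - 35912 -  - 94229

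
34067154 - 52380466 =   -  18313312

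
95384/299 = 95384/299=319.01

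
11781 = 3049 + 8732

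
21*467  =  9807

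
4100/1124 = 1025/281 = 3.65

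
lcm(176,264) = 528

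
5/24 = 5/24 = 0.21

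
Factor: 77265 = 3^2*5^1 * 17^1 *101^1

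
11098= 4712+6386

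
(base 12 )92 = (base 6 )302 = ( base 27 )42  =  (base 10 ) 110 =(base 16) 6E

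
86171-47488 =38683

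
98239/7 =14034 + 1/7 = 14034.14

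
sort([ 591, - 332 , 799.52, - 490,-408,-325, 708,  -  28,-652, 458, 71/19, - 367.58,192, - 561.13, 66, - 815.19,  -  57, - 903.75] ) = [ - 903.75, - 815.19, - 652, - 561.13,-490,  -  408, - 367.58, - 332,-325 ,- 57, -28, 71/19,66,192, 458, 591, 708,799.52 ]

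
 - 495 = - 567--72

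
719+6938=7657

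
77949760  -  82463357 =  - 4513597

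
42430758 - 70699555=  - 28268797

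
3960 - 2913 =1047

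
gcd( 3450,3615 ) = 15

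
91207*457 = 41681599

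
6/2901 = 2/967  =  0.00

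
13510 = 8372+5138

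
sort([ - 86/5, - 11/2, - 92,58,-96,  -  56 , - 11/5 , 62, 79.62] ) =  [ - 96,-92 , - 56,-86/5, - 11/2, - 11/5, 58,62, 79.62]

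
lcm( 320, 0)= 0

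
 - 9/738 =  - 1  +  81/82 = - 0.01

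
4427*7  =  30989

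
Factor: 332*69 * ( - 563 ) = -2^2 * 3^1*23^1*83^1*563^1 = - 12897204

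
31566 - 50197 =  - 18631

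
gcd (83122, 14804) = 2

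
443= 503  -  60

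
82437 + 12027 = 94464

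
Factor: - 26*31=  - 806=- 2^1*13^1 * 31^1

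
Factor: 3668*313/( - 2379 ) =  - 1148084/2379  =  -2^2*3^( - 1)*7^1*13^(-1 ) *61^( - 1 )*131^1*313^1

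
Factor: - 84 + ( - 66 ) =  - 2^1 * 3^1*5^2 = - 150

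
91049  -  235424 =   -  144375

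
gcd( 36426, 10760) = 2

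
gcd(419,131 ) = 1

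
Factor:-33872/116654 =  - 232/799  =  - 2^3*17^( - 1) *29^1*47^(  -  1)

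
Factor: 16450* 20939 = 344446550 = 2^1*5^2 * 7^1*47^1 * 20939^1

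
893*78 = 69654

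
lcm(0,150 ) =0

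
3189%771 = 105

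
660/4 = 165 = 165.00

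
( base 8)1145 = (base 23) 13F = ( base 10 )613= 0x265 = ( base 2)1001100101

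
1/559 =1/559 = 0.00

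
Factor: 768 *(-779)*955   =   - 2^8*3^1*5^1*19^1  *41^1*191^1 = -571349760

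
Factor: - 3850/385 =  - 2^1*5^1 = - 10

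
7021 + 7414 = 14435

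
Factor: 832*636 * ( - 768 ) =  - 2^16*3^2 * 13^1*53^1 = - 406388736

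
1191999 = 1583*753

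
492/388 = 1 + 26/97 = 1.27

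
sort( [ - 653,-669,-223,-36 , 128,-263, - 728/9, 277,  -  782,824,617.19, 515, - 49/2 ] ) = [ - 782, - 669,-653, - 263 ,  -  223, - 728/9, - 36,-49/2, 128,277,515 , 617.19, 824]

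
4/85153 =4/85153 = 0.00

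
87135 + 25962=113097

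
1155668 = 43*26876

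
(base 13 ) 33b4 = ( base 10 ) 7245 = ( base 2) 1110001001101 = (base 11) 5497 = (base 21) G90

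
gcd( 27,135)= 27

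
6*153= 918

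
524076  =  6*87346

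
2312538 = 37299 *62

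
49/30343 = 49/30343 = 0.00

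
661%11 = 1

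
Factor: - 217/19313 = -89^(-1) = - 1/89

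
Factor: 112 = 2^4*7^1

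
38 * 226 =8588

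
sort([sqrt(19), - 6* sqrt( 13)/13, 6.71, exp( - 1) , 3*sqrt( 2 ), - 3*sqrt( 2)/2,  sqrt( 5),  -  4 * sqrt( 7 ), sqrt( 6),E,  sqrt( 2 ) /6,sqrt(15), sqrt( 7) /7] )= [ - 4*sqrt( 7), - 3*sqrt( 2) /2, - 6*sqrt( 13)/13, sqrt( 2)/6, exp(-1 ),sqrt( 7)/7, sqrt(5),  sqrt(6 ),E,sqrt(15), 3*sqrt(2 ),sqrt( 19 ),6.71]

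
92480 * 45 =4161600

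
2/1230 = 1/615 = 0.00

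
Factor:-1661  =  -11^1*151^1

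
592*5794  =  3430048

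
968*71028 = 68755104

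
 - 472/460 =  - 2 + 112/115 = - 1.03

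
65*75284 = 4893460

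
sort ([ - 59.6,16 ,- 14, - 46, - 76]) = [ - 76, - 59.6,  -  46 , - 14,  16]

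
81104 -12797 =68307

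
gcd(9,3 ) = 3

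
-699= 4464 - 5163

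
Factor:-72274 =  - 2^1*36137^1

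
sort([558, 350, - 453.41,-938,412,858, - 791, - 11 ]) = [ - 938 ,  -  791, - 453.41 , - 11, 350,412, 558,858]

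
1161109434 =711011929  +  450097505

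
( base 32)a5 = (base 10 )325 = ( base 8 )505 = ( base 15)16A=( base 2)101000101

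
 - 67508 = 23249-90757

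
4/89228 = 1/22307 = 0.00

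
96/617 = 96/617 = 0.16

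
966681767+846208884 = 1812890651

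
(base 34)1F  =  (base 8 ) 61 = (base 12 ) 41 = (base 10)49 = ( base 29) 1k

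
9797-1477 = 8320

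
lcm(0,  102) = 0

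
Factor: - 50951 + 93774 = 42823  =  11^1*17^1 * 229^1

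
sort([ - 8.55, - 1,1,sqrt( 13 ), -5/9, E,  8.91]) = [-8.55, - 1, - 5/9, 1,  E,sqrt( 13),8.91 ]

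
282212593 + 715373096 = 997585689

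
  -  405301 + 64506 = -340795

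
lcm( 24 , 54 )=216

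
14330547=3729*3843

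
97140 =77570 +19570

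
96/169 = 96/169 = 0.57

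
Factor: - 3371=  - 3371^1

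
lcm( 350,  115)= 8050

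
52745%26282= 181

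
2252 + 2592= 4844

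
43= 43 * 1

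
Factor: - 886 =-2^1 *443^1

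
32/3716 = 8/929 = 0.01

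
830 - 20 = 810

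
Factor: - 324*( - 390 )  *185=23376600 = 2^3 * 3^5*5^2 * 13^1*37^1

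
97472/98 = 48736/49=994.61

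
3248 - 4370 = - 1122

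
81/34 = 81/34 = 2.38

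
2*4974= 9948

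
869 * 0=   0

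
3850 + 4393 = 8243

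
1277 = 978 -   -  299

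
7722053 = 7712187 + 9866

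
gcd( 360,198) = 18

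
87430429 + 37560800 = 124991229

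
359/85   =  4+19/85 = 4.22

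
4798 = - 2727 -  - 7525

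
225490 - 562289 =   -  336799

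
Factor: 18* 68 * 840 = 2^6*3^3*5^1*7^1 * 17^1 = 1028160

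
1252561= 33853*37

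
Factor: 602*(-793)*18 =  - 2^2*3^2 * 7^1*13^1 * 43^1*61^1= - 8592948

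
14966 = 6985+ 7981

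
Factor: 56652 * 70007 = 2^2*3^1*7^1*73^1*137^1 *4721^1 = 3966036564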